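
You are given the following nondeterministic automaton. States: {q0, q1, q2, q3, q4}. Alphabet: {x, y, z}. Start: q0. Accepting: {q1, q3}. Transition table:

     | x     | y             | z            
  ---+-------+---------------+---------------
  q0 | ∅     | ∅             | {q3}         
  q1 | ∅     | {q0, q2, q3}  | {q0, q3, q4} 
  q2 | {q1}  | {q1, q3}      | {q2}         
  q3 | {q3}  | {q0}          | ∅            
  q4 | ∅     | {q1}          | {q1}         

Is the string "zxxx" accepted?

Start in {q0}.
Read 'z': {q0} → {q3}.
Read 'x': {q3} → {q3}.
Read 'x': {q3} → {q3}.
Read 'x': {q3} → {q3}.
The final set {q3} contains the accepting state q3.

Yes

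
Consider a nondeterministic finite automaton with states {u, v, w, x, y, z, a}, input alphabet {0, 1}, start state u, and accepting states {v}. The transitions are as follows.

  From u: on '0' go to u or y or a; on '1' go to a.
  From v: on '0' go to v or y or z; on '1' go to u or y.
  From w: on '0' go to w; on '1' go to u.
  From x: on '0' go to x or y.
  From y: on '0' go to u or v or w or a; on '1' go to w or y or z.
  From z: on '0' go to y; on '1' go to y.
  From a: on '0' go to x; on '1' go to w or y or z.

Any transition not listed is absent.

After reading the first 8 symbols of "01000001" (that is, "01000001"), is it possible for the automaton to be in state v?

No

Start in {u}.
Read '0': {u} → {u, y, a}.
Read '1': {u, y, a} → {w, y, z, a}.
Read '0': {w, y, z, a} → {u, v, w, x, y, a}.
Read '0': {u, v, w, x, y, a} → {u, v, w, x, y, z, a}.
Read '0': {u, v, w, x, y, z, a} → {u, v, w, x, y, z, a}.
Read '0': {u, v, w, x, y, z, a} → {u, v, w, x, y, z, a}.
Read '0': {u, v, w, x, y, z, a} → {u, v, w, x, y, z, a}.
Read '1': {u, v, w, x, y, z, a} → {u, w, y, z, a}.
State v is not in {u, w, y, z, a}.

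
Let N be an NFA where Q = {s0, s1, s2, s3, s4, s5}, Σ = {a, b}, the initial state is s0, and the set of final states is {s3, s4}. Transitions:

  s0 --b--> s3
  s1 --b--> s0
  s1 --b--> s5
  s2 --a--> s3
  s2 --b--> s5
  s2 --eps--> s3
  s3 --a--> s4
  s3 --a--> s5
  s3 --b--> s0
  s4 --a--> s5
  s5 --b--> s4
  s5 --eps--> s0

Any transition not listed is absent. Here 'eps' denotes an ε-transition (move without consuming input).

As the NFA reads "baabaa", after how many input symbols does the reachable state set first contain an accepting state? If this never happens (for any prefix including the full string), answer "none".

Start in {s0}.
Read 'b': {s0} → {s3}.
None of the earlier sets intersect F, but {s3} does.

1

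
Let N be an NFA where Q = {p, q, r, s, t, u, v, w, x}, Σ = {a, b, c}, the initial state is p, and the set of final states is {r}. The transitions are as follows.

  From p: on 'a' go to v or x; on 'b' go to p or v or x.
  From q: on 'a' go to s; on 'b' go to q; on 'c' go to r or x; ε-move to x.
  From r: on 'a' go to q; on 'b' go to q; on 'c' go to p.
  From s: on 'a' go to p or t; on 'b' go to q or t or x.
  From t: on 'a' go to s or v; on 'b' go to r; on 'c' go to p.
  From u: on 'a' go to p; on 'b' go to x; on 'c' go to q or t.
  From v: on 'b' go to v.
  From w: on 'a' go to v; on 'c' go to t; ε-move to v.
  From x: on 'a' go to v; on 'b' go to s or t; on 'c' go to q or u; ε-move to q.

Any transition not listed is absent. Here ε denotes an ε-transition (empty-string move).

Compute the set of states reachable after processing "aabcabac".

{p, q, r, u, x}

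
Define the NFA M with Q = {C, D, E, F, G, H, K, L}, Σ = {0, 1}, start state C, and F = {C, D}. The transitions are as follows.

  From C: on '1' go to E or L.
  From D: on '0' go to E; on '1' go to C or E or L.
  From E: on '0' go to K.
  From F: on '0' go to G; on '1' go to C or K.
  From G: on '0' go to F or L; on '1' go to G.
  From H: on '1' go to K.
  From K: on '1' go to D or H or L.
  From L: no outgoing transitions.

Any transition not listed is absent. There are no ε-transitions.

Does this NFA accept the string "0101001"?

Start in {C}.
Read '0': C→∅; now ∅.
The set is empty and remains empty for the remaining 6 symbols.
The final set ∅ contains no accepting state.

No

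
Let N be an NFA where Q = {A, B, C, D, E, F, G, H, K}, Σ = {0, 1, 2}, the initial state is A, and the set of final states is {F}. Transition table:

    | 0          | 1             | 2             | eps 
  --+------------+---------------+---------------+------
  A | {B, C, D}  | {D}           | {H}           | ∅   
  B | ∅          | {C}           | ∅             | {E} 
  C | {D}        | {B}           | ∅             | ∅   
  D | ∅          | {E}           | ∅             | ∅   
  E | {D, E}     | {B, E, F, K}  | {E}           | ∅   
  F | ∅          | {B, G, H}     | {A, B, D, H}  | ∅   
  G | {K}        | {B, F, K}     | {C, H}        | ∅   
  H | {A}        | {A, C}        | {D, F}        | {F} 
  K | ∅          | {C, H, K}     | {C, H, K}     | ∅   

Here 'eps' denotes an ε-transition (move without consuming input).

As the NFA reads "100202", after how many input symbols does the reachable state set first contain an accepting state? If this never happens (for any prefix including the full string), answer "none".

Start in {A}.
Read '1': A→{D}; now {D}.
Read '0': D→∅; now ∅.
The set is empty and remains empty for the remaining 4 symbols.
No reachable set along the way intersects F.

none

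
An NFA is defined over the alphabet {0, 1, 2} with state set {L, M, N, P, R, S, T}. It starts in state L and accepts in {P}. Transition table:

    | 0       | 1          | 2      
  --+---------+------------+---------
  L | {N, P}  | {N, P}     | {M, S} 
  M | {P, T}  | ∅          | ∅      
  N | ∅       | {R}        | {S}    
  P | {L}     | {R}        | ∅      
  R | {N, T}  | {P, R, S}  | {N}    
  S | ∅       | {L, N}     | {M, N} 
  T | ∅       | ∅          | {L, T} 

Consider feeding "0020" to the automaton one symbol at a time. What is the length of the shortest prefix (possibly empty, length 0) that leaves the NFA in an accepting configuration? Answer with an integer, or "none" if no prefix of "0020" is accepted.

1

Start in {L}.
Read '0': {L} → {N, P}.
None of the earlier sets intersect F, but {N, P} does.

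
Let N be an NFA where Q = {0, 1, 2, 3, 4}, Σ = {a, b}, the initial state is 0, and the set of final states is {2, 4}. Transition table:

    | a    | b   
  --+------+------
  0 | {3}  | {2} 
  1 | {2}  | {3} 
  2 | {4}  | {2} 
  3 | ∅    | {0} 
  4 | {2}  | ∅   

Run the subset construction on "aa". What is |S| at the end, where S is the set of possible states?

0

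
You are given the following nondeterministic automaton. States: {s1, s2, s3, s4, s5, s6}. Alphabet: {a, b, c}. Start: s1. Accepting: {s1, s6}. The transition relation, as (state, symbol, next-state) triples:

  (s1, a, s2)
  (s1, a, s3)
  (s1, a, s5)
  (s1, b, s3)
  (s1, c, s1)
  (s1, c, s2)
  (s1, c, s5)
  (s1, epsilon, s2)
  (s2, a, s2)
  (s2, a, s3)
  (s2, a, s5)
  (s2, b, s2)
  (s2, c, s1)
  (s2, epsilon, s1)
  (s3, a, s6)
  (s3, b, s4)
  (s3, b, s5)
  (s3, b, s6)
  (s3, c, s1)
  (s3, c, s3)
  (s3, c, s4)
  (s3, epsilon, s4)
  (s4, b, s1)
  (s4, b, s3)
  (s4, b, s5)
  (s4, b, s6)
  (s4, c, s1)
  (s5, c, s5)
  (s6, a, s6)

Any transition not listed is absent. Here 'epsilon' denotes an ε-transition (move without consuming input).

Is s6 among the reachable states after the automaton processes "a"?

Start: ε-closure({s1}) = {s1, s2}.
Read 'a': {s1, s2} → {s1, s2, s3, s4, s5}.
State s6 is not in {s1, s2, s3, s4, s5}.

No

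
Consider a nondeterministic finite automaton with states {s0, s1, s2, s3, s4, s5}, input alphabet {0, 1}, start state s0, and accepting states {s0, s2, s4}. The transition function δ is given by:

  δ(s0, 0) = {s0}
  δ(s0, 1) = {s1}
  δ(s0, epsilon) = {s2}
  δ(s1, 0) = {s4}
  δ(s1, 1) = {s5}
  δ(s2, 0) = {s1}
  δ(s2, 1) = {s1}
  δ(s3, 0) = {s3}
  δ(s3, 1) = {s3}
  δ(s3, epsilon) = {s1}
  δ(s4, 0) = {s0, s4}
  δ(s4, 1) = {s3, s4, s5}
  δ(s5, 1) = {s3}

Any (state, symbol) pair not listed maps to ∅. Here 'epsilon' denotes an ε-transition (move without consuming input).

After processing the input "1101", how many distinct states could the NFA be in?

Start: ε-closure({s0}) = {s0, s2}.
Read '1': s0→{s1}, s2→{s1}; now {s1}.
Read '1': s1→{s5}; now {s5}.
Read '0': s5→∅; now ∅.
The set is empty and remains empty for the remaining 1 symbol.
That set has 0 states.

0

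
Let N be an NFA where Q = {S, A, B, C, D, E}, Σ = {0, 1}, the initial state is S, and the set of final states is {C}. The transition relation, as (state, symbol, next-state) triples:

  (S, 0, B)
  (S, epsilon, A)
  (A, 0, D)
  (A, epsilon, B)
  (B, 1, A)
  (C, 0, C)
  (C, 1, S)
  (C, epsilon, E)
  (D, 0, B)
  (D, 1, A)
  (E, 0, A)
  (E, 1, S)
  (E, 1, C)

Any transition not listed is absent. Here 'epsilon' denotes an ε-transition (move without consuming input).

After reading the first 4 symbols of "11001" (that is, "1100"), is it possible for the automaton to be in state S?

No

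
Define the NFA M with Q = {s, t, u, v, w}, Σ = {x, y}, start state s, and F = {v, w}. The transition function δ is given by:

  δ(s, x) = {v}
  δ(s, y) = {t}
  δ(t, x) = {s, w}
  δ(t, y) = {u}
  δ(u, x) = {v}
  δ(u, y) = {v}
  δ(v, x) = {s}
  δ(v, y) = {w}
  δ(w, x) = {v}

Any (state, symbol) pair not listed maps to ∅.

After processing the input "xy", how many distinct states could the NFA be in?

1

Start in {s}.
Read 'x': s→{v}; now {v}.
Read 'y': v→{w}; now {w}.
That set has 1 state.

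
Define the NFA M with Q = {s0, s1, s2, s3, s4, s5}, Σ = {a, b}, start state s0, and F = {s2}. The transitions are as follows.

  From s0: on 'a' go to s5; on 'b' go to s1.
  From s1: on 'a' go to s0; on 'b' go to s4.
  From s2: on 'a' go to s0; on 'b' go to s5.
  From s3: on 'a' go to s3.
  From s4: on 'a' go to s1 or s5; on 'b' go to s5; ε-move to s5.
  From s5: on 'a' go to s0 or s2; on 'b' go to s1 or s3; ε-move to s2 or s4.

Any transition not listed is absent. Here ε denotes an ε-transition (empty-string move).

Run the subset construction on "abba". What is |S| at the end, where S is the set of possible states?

6

Start in {s0}.
Read 'a': s0→{s5}; union {s5}; ε-closure = {s2, s4, s5}.
Read 'b': s2→{s5}, s4→{s5}, s5→{s1, s3}; union {s1, s3, s5}; ε-closure = {s1, s2, s3, s4, s5}.
Read 'b': s1→{s4}, s2→{s5}, s3→∅, s4→{s5}, s5→{s1, s3}; union {s1, s3, s4, s5}; ε-closure = {s1, s2, s3, s4, s5}.
Read 'a': s1→{s0}, s2→{s0}, s3→{s3}, s4→{s1, s5}, s5→{s0, s2}; union {s0, s1, s2, s3, s5}; ε-closure = {s0, s1, s2, s3, s4, s5}.
That set has 6 states.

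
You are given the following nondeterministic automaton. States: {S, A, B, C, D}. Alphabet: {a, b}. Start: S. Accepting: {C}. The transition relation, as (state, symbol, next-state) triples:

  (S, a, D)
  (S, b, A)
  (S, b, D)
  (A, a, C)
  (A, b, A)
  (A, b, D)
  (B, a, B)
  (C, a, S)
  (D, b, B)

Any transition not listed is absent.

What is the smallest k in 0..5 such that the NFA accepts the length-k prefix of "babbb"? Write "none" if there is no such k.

2

Start in {S}.
Read 'b': {S} → {A, D}.
Read 'a': {A, D} → {C}.
None of the earlier sets intersect F, but {C} does.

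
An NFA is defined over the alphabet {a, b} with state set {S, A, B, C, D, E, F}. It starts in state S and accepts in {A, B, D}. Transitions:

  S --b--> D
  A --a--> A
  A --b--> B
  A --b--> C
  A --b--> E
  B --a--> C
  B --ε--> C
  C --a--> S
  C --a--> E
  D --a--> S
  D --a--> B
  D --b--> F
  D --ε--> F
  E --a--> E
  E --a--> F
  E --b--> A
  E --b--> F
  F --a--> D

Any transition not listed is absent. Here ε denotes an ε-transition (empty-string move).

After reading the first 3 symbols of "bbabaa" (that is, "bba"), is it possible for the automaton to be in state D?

Yes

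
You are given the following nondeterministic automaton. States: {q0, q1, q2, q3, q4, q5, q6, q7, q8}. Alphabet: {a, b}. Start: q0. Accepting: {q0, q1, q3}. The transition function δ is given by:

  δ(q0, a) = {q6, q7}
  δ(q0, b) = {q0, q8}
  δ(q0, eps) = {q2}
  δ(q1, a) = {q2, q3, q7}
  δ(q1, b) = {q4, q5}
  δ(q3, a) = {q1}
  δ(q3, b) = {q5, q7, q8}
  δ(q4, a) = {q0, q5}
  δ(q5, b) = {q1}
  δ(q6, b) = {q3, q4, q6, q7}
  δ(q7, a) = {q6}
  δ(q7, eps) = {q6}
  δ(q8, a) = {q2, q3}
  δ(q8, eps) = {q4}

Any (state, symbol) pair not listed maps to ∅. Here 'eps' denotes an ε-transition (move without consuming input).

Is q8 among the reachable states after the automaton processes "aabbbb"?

Start: ε-closure({q0}) = {q0, q2}.
Read 'a': {q0, q2} → {q6, q7}.
Read 'a': {q6, q7} → {q6}.
Read 'b': {q6} → {q3, q4, q6, q7}.
Read 'b': {q3, q4, q6, q7} → {q3, q4, q5, q6, q7, q8}.
Read 'b': {q3, q4, q5, q6, q7, q8} → {q1, q3, q4, q5, q6, q7, q8}.
Read 'b': {q1, q3, q4, q5, q6, q7, q8} → {q1, q3, q4, q5, q6, q7, q8}.
State q8 is in {q1, q3, q4, q5, q6, q7, q8}.

Yes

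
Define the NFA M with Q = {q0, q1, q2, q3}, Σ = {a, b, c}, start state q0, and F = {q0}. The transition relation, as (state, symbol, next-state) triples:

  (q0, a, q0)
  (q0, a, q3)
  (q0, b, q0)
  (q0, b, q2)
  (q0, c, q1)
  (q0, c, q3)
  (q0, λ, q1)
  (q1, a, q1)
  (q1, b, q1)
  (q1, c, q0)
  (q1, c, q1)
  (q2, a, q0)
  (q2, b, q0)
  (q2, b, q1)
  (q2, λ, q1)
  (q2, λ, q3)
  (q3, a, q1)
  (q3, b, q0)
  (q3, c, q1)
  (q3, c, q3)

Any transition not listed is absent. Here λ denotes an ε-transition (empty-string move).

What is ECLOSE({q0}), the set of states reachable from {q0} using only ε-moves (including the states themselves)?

{q0, q1}

Begin with {q0}.
ε-move q0 → q1; add q1.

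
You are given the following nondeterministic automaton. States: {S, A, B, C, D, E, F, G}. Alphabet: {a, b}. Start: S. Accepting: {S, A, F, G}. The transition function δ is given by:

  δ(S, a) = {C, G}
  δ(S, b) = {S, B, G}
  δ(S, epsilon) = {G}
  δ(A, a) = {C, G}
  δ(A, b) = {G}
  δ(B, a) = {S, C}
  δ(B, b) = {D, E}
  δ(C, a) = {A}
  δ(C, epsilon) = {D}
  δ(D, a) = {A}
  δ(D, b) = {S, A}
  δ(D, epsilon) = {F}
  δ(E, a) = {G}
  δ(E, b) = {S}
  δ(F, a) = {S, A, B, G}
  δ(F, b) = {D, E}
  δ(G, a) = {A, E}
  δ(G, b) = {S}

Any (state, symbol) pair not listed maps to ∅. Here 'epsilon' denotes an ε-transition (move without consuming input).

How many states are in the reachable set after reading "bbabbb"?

Start: ε-closure({S}) = {S, G}.
Read 'b': {S, G} → {S, B, G}.
Read 'b': {S, B, G} → {S, B, D, E, F, G}.
Read 'a': {S, B, D, E, F, G} → {S, A, B, C, D, E, F, G}.
Read 'b': {S, A, B, C, D, E, F, G} → {S, A, B, D, E, F, G}.
Read 'b': {S, A, B, D, E, F, G} → {S, A, B, D, E, F, G}.
Read 'b': {S, A, B, D, E, F, G} → {S, A, B, D, E, F, G}.
That set has 7 states.

7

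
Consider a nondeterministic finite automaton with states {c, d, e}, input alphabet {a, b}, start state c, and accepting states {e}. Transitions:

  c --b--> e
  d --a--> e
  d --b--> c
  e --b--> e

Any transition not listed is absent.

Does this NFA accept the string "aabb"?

No

Start in {c}.
Read 'a': {c} → ∅.
The set is empty and remains empty for the remaining 3 symbols.
The final set ∅ contains no accepting state.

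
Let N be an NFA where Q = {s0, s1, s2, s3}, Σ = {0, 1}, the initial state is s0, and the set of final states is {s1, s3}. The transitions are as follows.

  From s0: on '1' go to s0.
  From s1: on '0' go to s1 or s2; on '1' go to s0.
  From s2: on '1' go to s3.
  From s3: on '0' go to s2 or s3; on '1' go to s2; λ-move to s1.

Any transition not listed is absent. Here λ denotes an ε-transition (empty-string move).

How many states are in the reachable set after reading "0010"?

Start in {s0}.
Read '0': s0→∅; now ∅.
The set is empty and remains empty for the remaining 3 symbols.
That set has 0 states.

0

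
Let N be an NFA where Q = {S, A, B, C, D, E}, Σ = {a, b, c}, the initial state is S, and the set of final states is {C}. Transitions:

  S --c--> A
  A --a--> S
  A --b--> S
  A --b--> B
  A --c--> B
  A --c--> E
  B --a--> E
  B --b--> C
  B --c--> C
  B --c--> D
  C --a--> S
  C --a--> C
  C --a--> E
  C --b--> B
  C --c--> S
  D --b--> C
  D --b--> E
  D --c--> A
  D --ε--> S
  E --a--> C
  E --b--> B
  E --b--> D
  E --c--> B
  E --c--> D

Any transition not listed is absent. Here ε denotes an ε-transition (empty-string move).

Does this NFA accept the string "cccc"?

Start in {S}.
Read 'c': S→{A}; now {A}.
Read 'c': A→{B, E}; now {B, E}.
Read 'c': B→{C, D}, E→{B, D}; union {B, C, D}; ε-closure = {S, B, C, D}.
Read 'c': S→{A}, B→{C, D}, C→{S}, D→{A}; now {S, A, C, D}.
The final set {S, A, C, D} contains the accepting state C.

Yes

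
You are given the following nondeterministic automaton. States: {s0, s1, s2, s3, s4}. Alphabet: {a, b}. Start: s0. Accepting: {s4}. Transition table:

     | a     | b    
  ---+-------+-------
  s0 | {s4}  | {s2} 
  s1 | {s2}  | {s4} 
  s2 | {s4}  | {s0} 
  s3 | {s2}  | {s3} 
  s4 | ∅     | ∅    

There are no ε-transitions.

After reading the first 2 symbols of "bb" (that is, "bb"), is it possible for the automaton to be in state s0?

Start in {s0}.
Read 'b': {s0} → {s2}.
Read 'b': {s2} → {s0}.
State s0 is in {s0}.

Yes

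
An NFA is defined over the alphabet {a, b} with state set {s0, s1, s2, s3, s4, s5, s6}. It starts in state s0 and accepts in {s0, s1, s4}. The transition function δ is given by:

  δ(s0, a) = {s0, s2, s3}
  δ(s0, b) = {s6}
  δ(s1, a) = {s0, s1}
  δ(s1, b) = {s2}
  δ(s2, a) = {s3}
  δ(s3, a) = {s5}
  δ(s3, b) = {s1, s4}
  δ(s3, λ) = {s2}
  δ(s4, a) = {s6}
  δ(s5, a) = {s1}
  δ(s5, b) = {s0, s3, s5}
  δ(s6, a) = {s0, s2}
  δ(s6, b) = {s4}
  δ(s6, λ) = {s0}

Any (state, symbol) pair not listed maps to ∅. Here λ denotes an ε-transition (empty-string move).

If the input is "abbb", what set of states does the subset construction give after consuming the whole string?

Start in {s0}.
Read 'a': {s0} → {s0, s2, s3}.
Read 'b': {s0, s2, s3} → {s0, s1, s4, s6}.
Read 'b': {s0, s1, s4, s6} → {s0, s2, s4, s6}.
Read 'b': {s0, s2, s4, s6} → {s0, s4, s6}.

{s0, s4, s6}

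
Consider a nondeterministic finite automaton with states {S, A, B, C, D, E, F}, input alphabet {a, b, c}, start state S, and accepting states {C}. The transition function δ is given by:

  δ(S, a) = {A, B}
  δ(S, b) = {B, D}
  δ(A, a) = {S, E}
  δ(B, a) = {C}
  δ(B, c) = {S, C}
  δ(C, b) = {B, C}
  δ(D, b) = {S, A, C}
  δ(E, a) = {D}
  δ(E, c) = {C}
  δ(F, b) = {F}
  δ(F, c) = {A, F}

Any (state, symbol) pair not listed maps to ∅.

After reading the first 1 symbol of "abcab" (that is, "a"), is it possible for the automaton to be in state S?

Start in {S}.
Read 'a': S→{A, B}; now {A, B}.
State S is not in {A, B}.

No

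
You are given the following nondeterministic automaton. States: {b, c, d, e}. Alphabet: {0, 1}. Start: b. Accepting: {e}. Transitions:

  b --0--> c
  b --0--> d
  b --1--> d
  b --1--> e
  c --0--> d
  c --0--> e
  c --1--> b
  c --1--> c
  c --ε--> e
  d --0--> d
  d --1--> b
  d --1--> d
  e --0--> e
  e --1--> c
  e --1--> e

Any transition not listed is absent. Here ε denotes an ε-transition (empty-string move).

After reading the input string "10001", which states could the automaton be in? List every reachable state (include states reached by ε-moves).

{b, c, d, e}

Start in {b}.
Read '1': b→{d, e}; now {d, e}.
Read '0': d→{d}, e→{e}; now {d, e}.
Read '0': d→{d}, e→{e}; now {d, e}.
Read '0': d→{d}, e→{e}; now {d, e}.
Read '1': d→{b, d}, e→{c, e}; now {b, c, d, e}.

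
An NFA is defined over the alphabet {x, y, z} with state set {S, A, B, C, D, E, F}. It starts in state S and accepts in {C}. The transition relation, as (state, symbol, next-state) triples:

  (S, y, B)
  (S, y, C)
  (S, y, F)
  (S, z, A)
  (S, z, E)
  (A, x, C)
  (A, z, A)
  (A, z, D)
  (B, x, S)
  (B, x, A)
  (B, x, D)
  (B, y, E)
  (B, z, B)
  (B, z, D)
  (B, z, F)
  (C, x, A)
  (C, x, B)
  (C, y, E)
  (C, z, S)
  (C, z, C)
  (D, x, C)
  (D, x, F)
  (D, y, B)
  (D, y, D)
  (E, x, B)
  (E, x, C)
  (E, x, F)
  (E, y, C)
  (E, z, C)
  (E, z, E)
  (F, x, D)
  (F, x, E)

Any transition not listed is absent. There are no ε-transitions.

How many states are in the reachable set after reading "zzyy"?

Start in {S}.
Read 'z': S→{A, E}; now {A, E}.
Read 'z': A→{A, D}, E→{C, E}; now {A, C, D, E}.
Read 'y': A→∅, C→{E}, D→{B, D}, E→{C}; now {B, C, D, E}.
Read 'y': B→{E}, C→{E}, D→{B, D}, E→{C}; now {B, C, D, E}.
That set has 4 states.

4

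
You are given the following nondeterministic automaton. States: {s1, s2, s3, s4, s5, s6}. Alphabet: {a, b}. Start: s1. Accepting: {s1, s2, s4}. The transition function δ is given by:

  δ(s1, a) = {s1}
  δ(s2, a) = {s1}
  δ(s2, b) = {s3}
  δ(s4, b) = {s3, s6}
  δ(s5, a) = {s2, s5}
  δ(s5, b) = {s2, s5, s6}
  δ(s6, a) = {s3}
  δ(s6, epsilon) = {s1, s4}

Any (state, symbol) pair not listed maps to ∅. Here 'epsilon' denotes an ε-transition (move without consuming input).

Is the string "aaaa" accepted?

Yes

Start in {s1}.
Read 'a': s1→{s1}; now {s1}.
Read 'a': s1→{s1}; now {s1}.
Read 'a': s1→{s1}; now {s1}.
Read 'a': s1→{s1}; now {s1}.
The final set {s1} contains the accepting state s1.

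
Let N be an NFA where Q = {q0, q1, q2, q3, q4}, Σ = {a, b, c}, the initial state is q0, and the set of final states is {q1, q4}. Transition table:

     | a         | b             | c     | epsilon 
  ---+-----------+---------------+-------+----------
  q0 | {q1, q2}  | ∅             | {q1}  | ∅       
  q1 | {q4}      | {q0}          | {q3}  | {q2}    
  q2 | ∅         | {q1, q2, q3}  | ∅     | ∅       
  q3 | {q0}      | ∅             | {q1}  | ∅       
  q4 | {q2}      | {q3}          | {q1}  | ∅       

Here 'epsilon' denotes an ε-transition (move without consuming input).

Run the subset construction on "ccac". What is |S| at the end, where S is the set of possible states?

Start in {q0}.
Read 'c': {q0} → {q1, q2}.
Read 'c': {q1, q2} → {q3}.
Read 'a': {q3} → {q0}.
Read 'c': {q0} → {q1, q2}.
That set has 2 states.

2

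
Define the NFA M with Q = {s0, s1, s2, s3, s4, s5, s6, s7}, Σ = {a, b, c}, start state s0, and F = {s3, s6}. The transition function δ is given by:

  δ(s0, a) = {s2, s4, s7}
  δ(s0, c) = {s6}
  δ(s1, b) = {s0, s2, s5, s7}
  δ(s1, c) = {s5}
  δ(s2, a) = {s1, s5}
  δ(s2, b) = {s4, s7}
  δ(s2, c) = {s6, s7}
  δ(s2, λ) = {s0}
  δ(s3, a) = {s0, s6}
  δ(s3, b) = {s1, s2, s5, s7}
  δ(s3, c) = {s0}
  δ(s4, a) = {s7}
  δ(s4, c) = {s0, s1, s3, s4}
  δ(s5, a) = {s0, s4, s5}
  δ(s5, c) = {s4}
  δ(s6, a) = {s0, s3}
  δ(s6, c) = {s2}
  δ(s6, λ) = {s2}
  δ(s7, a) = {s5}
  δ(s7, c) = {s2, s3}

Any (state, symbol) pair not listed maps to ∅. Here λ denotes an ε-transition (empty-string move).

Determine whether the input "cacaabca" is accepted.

Yes

Start in {s0}.
Read 'c': s0→{s6}; union {s6}; ε-closure = {s0, s2, s6}.
Read 'a': s0→{s2, s4, s7}, s2→{s1, s5}, s6→{s0, s3}; now {s0, s1, s2, s3, s4, s5, s7}.
Read 'c': s0→{s6}, s1→{s5}, s2→{s6, s7}, s3→{s0}, s4→{s0, s1, s3, s4}, s5→{s4}, s7→{s2, s3}; now {s0, s1, s2, s3, s4, s5, s6, s7}.
Read 'a': s0→{s2, s4, s7}, s1→∅, s2→{s1, s5}, s3→{s0, s6}, s4→{s7}, s5→{s0, s4, s5}, s6→{s0, s3}, s7→{s5}; now {s0, s1, s2, s3, s4, s5, s6, s7}.
Read 'a': s0→{s2, s4, s7}, s1→∅, s2→{s1, s5}, s3→{s0, s6}, s4→{s7}, s5→{s0, s4, s5}, s6→{s0, s3}, s7→{s5}; now {s0, s1, s2, s3, s4, s5, s6, s7}.
Read 'b': s0→∅, s1→{s0, s2, s5, s7}, s2→{s4, s7}, s3→{s1, s2, s5, s7}, s4→∅, s5→∅, s6→∅, s7→∅; now {s0, s1, s2, s4, s5, s7}.
Read 'c': s0→{s6}, s1→{s5}, s2→{s6, s7}, s4→{s0, s1, s3, s4}, s5→{s4}, s7→{s2, s3}; now {s0, s1, s2, s3, s4, s5, s6, s7}.
Read 'a': s0→{s2, s4, s7}, s1→∅, s2→{s1, s5}, s3→{s0, s6}, s4→{s7}, s5→{s0, s4, s5}, s6→{s0, s3}, s7→{s5}; now {s0, s1, s2, s3, s4, s5, s6, s7}.
The final set {s0, s1, s2, s3, s4, s5, s6, s7} contains the accepting states s3, s6.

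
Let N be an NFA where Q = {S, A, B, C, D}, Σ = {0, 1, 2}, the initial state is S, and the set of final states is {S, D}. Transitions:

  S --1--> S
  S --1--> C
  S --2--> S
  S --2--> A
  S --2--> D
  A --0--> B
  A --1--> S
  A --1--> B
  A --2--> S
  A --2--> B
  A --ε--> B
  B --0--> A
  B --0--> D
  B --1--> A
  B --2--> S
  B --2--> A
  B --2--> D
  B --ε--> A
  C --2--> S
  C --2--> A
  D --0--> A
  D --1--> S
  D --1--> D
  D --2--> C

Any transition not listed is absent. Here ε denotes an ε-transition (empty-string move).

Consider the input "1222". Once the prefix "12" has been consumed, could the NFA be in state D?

Start in {S}.
Read '1': S→{S, C}; now {S, C}.
Read '2': S→{S, A, D}, C→{S, A}; union {S, A, D}; ε-closure = {S, A, B, D}.
State D is in {S, A, B, D}.

Yes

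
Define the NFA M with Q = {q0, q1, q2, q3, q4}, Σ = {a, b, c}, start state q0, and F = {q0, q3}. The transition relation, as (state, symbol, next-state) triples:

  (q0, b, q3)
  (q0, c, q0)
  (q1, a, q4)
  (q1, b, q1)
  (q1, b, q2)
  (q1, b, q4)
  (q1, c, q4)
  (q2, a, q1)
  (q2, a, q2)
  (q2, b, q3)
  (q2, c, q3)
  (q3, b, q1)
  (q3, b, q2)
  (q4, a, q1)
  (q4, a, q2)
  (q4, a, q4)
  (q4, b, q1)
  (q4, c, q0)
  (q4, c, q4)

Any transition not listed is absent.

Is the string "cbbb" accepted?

Start in {q0}.
Read 'c': {q0} → {q0}.
Read 'b': {q0} → {q3}.
Read 'b': {q3} → {q1, q2}.
Read 'b': {q1, q2} → {q1, q2, q3, q4}.
The final set {q1, q2, q3, q4} contains the accepting state q3.

Yes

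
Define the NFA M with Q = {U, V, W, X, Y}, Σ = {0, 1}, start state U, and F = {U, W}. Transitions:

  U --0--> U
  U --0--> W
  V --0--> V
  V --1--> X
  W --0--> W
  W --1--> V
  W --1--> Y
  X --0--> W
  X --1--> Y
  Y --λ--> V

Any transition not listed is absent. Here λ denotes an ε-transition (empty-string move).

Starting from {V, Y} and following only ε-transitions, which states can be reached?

{V, Y}

Begin with {V, Y}.
No ε-moves leave this set, so the closure equals the set itself.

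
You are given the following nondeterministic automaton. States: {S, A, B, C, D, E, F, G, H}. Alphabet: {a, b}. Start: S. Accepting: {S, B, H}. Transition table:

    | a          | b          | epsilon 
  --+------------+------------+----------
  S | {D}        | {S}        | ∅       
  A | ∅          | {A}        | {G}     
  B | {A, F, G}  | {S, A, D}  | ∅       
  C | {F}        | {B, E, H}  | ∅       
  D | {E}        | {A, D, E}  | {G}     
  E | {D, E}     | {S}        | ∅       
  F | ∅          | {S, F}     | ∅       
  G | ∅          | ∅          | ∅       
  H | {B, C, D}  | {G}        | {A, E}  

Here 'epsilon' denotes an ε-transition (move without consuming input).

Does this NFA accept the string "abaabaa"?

No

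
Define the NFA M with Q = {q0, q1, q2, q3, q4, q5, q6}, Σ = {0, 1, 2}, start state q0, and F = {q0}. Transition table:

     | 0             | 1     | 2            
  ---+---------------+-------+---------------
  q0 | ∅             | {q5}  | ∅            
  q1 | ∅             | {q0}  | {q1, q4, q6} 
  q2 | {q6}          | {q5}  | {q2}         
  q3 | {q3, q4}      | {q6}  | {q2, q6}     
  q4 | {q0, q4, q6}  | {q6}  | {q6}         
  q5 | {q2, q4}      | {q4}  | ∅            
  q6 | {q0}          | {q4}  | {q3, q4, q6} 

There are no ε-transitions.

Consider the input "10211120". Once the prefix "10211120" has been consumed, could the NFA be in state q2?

Start in {q0}.
Read '1': {q0} → {q5}.
Read '0': {q5} → {q2, q4}.
Read '2': {q2, q4} → {q2, q6}.
Read '1': {q2, q6} → {q4, q5}.
Read '1': {q4, q5} → {q4, q6}.
Read '1': {q4, q6} → {q4, q6}.
Read '2': {q4, q6} → {q3, q4, q6}.
Read '0': {q3, q4, q6} → {q0, q3, q4, q6}.
State q2 is not in {q0, q3, q4, q6}.

No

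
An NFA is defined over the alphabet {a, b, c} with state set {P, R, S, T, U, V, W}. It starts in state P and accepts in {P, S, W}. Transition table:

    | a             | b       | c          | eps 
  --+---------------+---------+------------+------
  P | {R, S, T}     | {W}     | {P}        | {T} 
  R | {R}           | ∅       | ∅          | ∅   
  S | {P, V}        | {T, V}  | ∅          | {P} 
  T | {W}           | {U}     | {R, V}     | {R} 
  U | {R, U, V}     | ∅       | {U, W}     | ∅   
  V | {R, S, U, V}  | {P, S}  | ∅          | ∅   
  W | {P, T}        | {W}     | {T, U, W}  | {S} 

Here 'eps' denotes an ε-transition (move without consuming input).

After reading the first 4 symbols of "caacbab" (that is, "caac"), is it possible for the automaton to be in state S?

Yes

Start: ε-closure({P}) = {P, R, T}.
Read 'c': {P, R, T} → {P, R, T, V}.
Read 'a': {P, R, T, V} → {P, R, S, T, U, V, W}.
Read 'a': {P, R, S, T, U, V, W} → {P, R, S, T, U, V, W}.
Read 'c': {P, R, S, T, U, V, W} → {P, R, S, T, U, V, W}.
State S is in {P, R, S, T, U, V, W}.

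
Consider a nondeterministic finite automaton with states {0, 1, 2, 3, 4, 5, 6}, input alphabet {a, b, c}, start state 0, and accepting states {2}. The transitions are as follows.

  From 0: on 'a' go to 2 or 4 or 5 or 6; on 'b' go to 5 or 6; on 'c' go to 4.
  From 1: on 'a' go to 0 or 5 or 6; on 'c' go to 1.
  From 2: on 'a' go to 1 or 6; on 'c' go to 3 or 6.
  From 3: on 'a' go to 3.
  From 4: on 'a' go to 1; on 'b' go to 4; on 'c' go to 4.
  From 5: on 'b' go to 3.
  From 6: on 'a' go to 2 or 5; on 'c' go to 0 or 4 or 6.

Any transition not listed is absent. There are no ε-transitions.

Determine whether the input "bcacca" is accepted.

Start in {0}.
Read 'b': 0→{5, 6}; now {5, 6}.
Read 'c': 5→∅, 6→{0, 4, 6}; now {0, 4, 6}.
Read 'a': 0→{2, 4, 5, 6}, 4→{1}, 6→{2, 5}; now {1, 2, 4, 5, 6}.
Read 'c': 1→{1}, 2→{3, 6}, 4→{4}, 5→∅, 6→{0, 4, 6}; now {0, 1, 3, 4, 6}.
Read 'c': 0→{4}, 1→{1}, 3→∅, 4→{4}, 6→{0, 4, 6}; now {0, 1, 4, 6}.
Read 'a': 0→{2, 4, 5, 6}, 1→{0, 5, 6}, 4→{1}, 6→{2, 5}; now {0, 1, 2, 4, 5, 6}.
The final set {0, 1, 2, 4, 5, 6} contains the accepting state 2.

Yes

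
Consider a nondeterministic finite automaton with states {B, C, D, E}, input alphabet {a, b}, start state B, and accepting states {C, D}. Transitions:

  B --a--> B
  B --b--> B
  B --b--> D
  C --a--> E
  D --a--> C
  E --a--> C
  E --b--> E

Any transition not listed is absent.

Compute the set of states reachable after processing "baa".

{B, E}

Start in {B}.
Read 'b': {B} → {B, D}.
Read 'a': {B, D} → {B, C}.
Read 'a': {B, C} → {B, E}.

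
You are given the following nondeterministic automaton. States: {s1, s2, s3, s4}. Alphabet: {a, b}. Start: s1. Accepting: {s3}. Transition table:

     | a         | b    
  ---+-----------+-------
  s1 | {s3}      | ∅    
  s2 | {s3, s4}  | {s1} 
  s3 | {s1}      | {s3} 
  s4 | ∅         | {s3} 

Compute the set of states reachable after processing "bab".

Start in {s1}.
Read 'b': {s1} → ∅.
The set is empty and remains empty for the remaining 2 symbols.

∅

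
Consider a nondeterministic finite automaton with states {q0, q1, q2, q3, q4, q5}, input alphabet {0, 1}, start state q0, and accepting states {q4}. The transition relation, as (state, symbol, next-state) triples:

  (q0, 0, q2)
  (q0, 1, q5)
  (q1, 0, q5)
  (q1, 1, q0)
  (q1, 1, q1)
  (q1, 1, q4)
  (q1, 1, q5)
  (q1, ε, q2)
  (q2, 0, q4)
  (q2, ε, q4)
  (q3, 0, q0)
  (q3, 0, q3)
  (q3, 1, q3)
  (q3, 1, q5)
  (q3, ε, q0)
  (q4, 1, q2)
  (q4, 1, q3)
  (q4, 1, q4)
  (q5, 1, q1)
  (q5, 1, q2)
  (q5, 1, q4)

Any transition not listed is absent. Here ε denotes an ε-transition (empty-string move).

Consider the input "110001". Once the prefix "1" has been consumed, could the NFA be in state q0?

Start in {q0}.
Read '1': {q0} → {q5}.
State q0 is not in {q5}.

No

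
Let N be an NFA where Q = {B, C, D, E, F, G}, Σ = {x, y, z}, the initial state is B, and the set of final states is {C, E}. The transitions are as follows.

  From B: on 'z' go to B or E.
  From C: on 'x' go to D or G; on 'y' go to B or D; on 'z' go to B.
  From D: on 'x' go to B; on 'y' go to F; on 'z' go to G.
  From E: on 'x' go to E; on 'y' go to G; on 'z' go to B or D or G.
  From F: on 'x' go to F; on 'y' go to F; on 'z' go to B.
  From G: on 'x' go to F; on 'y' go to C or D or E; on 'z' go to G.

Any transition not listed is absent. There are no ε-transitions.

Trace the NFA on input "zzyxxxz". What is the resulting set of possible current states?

{B, D, G}

Start in {B}.
Read 'z': {B} → {B, E}.
Read 'z': {B, E} → {B, D, E, G}.
Read 'y': {B, D, E, G} → {C, D, E, F, G}.
Read 'x': {C, D, E, F, G} → {B, D, E, F, G}.
Read 'x': {B, D, E, F, G} → {B, E, F}.
Read 'x': {B, E, F} → {E, F}.
Read 'z': {E, F} → {B, D, G}.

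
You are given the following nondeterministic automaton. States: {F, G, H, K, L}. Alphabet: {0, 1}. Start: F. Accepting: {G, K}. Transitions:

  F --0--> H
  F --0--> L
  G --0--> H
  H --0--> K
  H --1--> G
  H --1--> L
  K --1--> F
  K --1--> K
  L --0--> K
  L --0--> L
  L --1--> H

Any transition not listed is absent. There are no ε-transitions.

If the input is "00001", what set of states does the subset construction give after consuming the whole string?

{F, H, K}

Start in {F}.
Read '0': F→{H, L}; now {H, L}.
Read '0': H→{K}, L→{K, L}; now {K, L}.
Read '0': K→∅, L→{K, L}; now {K, L}.
Read '0': K→∅, L→{K, L}; now {K, L}.
Read '1': K→{F, K}, L→{H}; now {F, H, K}.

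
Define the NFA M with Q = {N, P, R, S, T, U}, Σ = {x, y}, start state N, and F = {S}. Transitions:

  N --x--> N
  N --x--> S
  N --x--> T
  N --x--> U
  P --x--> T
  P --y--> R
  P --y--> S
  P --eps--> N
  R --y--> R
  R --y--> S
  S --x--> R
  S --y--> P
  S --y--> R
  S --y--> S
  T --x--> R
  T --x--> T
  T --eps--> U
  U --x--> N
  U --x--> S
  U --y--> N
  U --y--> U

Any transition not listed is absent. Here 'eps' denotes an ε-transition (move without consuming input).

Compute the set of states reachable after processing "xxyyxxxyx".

{N, R, S, T, U}

Start in {N}.
Read 'x': {N} → {N, S, T, U}.
Read 'x': {N, S, T, U} → {N, R, S, T, U}.
Read 'y': {N, R, S, T, U} → {N, P, R, S, U}.
Read 'y': {N, P, R, S, U} → {N, P, R, S, U}.
Read 'x': {N, P, R, S, U} → {N, R, S, T, U}.
Read 'x': {N, R, S, T, U} → {N, R, S, T, U}.
Read 'x': {N, R, S, T, U} → {N, R, S, T, U}.
Read 'y': {N, R, S, T, U} → {N, P, R, S, U}.
Read 'x': {N, P, R, S, U} → {N, R, S, T, U}.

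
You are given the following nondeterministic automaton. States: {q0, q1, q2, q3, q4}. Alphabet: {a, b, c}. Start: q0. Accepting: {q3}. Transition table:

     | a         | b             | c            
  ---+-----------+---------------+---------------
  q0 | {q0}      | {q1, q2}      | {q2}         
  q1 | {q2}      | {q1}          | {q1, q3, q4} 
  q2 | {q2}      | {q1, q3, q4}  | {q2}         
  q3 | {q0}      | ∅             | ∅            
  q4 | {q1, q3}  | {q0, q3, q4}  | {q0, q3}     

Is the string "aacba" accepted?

Start in {q0}.
Read 'a': q0→{q0}; now {q0}.
Read 'a': q0→{q0}; now {q0}.
Read 'c': q0→{q2}; now {q2}.
Read 'b': q2→{q1, q3, q4}; now {q1, q3, q4}.
Read 'a': q1→{q2}, q3→{q0}, q4→{q1, q3}; now {q0, q1, q2, q3}.
The final set {q0, q1, q2, q3} contains the accepting state q3.

Yes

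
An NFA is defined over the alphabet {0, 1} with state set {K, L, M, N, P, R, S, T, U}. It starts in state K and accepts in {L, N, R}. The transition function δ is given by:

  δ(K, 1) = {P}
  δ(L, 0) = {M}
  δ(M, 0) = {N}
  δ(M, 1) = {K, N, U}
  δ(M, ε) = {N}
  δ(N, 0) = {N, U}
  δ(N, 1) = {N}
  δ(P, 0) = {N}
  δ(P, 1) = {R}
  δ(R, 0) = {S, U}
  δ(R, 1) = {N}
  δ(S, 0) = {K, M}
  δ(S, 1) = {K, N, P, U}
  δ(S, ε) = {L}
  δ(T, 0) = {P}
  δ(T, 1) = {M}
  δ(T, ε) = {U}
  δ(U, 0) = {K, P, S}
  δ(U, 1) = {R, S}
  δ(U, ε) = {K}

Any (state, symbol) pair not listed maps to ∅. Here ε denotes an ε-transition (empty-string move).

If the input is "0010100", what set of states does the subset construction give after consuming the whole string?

Start in {K}.
Read '0': K→∅; now ∅.
The set is empty and remains empty for the remaining 6 symbols.

∅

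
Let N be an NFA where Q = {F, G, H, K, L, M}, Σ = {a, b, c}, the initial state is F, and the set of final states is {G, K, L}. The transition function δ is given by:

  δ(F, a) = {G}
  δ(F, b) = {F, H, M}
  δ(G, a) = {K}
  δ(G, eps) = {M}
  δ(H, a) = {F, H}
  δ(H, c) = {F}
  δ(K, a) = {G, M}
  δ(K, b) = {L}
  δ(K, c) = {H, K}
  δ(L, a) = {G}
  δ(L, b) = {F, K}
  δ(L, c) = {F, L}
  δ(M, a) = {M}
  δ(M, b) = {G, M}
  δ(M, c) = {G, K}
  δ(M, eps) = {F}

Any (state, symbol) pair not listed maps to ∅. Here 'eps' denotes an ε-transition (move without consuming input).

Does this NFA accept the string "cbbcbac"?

Start in {F}.
Read 'c': F→∅; now ∅.
The set is empty and remains empty for the remaining 6 symbols.
The final set ∅ contains no accepting state.

No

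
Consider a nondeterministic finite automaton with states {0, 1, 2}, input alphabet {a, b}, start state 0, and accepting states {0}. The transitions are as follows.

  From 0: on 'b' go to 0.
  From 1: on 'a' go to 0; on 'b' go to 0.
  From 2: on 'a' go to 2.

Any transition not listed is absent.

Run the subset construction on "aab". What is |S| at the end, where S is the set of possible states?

0

Start in {0}.
Read 'a': {0} → ∅.
The set is empty and remains empty for the remaining 2 symbols.
That set has 0 states.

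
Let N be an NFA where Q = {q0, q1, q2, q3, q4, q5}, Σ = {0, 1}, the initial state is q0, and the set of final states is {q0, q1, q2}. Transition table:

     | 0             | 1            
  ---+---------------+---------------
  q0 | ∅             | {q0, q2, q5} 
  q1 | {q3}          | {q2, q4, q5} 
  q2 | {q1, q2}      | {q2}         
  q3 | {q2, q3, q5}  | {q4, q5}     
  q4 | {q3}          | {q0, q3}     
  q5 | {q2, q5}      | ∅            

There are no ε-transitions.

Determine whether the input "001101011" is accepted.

Start in {q0}.
Read '0': q0→∅; now ∅.
The set is empty and remains empty for the remaining 8 symbols.
The final set ∅ contains no accepting state.

No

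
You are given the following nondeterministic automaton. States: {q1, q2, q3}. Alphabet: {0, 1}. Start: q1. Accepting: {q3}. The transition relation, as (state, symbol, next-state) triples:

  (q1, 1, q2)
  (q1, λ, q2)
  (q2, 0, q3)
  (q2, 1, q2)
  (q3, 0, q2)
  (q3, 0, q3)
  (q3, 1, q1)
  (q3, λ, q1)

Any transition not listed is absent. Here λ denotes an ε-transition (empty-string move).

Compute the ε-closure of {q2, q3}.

Begin with {q2, q3}.
ε-move q3 → q1; add q1.

{q1, q2, q3}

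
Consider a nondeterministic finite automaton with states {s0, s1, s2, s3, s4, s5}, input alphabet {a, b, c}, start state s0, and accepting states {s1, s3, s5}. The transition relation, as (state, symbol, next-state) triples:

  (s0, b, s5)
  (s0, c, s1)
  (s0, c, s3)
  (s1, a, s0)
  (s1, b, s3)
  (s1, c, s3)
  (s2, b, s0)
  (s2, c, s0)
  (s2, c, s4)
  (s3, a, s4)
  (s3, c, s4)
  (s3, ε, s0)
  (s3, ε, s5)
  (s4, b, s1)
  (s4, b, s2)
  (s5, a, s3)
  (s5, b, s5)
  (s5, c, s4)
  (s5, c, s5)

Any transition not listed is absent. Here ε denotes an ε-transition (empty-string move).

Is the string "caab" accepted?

Start in {s0}.
Read 'c': {s0} → {s0, s1, s3, s5}.
Read 'a': {s0, s1, s3, s5} → {s0, s3, s4, s5}.
Read 'a': {s0, s3, s4, s5} → {s0, s3, s4, s5}.
Read 'b': {s0, s3, s4, s5} → {s1, s2, s5}.
The final set {s1, s2, s5} contains the accepting states s1, s5.

Yes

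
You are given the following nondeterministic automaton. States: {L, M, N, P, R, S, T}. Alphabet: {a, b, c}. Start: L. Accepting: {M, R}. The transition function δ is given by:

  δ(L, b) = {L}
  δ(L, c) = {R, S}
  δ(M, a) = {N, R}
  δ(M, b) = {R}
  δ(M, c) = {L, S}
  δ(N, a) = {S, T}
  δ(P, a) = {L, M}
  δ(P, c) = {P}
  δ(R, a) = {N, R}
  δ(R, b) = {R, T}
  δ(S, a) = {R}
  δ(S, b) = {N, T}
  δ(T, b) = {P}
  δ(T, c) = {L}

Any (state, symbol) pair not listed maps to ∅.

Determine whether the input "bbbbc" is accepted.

Start in {L}.
Read 'b': L→{L}; now {L}.
Read 'b': L→{L}; now {L}.
Read 'b': L→{L}; now {L}.
Read 'b': L→{L}; now {L}.
Read 'c': L→{R, S}; now {R, S}.
The final set {R, S} contains the accepting state R.

Yes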